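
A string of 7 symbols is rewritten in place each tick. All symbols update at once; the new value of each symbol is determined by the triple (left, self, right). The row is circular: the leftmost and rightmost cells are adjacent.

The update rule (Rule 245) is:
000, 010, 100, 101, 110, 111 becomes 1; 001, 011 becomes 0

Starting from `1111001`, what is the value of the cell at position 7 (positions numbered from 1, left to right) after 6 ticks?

1

1111100
0111110
0011111
1001111
1100111
1110011
position 7 holds 1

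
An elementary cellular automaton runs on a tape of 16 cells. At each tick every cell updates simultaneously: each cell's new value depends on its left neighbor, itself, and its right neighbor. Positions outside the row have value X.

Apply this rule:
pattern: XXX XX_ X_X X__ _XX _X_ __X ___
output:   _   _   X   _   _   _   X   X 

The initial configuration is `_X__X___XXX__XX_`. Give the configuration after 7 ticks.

X__X__X__XX__X_X

X__X__XX____X__X
__X__X___XXX__X_
_X__X__XX____X_X
X__X__X___XXX_X_
__X__X__XX___X_X
_X__X__X___XX_X_
X__X__X__XX__X_X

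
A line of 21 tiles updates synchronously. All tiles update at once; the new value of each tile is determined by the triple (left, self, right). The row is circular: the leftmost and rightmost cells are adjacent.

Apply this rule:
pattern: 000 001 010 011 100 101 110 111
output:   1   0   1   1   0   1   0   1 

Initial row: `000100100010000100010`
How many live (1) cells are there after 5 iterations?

16

iteration 1: 110100101010110101010
iteration 2: 101100111111101111111
iteration 3: 011000111111011111111
iteration 4: 110010111110111111110
iteration 5: 100011111101111111101
count of 1: 16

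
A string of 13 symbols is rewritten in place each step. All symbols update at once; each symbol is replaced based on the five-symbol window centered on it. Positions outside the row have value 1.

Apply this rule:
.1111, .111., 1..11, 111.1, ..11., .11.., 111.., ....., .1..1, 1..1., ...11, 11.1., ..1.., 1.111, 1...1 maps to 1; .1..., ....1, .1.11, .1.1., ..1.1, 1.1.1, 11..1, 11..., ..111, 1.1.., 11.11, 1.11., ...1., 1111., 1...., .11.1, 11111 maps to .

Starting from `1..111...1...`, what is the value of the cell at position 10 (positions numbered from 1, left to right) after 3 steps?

.

1.1.11.1.1.11
11....1....11
.1....1...1.1
position 10 holds .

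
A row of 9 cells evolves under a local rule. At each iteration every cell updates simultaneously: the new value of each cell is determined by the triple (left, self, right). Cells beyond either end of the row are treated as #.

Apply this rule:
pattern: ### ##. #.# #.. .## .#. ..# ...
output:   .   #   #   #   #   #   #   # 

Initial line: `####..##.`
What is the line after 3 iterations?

...######

...######
####.....
...######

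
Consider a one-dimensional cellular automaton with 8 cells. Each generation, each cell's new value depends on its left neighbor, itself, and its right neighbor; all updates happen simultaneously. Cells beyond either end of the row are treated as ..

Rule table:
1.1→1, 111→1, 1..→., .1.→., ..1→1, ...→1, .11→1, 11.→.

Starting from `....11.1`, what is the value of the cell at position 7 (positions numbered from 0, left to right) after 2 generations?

generation 1: 11111.1.
generation 2: 1111.1..
position 7 holds .

.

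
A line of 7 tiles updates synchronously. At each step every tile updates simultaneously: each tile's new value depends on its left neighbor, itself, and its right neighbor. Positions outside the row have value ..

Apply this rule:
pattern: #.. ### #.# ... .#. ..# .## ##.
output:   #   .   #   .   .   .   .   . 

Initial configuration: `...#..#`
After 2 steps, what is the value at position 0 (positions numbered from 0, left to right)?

.

step 1: ....#..
step 2: .....#.
position 0 holds .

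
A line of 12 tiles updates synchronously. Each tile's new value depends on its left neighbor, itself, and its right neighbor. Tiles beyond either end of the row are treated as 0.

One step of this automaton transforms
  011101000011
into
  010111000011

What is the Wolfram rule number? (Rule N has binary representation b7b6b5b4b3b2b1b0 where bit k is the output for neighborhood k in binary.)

108

position 2: 111 → 0  (bit 7 = 0)
position 3: 110 → 1  (bit 6 = 1)
position 4: 101 → 1  (bit 5 = 1)
position 6: 100 → 0  (bit 4 = 0)
position 1: 011 → 1  (bit 3 = 1)
position 5: 010 → 1  (bit 2 = 1)
position 0: 001 → 0  (bit 1 = 0)
position 7: 000 → 0  (bit 0 = 0)
bits b7..b0 = 01101100 = 108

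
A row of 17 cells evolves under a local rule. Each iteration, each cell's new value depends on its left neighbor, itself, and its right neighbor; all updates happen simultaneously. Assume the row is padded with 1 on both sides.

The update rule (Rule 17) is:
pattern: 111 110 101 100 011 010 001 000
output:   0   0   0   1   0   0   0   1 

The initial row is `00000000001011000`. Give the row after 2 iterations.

00000000011110000

11111111100000110
00000000011110000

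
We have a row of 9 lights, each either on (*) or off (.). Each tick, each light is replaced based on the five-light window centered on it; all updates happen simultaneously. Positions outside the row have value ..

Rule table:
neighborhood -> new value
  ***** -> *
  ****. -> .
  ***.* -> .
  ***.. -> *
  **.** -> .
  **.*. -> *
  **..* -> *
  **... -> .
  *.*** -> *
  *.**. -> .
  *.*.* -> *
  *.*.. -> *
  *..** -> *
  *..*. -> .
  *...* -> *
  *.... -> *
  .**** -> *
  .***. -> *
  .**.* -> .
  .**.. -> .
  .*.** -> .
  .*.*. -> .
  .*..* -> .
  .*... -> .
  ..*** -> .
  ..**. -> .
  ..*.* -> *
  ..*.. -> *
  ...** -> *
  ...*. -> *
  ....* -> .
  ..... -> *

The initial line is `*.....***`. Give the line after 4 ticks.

*....**..

*.**.*.**
*...**...
*.**...**
*....**..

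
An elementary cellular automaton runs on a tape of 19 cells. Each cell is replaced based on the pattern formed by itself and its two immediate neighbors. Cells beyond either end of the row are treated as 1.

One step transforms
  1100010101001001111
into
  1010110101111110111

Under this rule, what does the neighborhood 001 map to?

At position 4 the neighborhood is 001; the next row has 1 there.

1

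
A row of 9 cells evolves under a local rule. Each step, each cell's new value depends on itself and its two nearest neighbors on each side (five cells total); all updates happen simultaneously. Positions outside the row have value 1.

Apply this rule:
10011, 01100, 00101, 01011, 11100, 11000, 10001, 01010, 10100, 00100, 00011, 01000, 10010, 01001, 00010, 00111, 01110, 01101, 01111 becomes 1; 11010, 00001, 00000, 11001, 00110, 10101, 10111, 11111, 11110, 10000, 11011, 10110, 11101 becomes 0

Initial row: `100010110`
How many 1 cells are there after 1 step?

111111010
count of 1: 7

7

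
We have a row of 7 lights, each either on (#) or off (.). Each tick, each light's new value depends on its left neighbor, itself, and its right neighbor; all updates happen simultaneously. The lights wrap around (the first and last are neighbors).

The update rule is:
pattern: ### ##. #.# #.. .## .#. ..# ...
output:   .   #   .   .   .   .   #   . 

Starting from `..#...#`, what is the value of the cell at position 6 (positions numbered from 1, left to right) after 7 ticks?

.#...#.
#...#..
...#..#
..#..#.
.#..#..
#..#...
..#...#
position 6 holds .

.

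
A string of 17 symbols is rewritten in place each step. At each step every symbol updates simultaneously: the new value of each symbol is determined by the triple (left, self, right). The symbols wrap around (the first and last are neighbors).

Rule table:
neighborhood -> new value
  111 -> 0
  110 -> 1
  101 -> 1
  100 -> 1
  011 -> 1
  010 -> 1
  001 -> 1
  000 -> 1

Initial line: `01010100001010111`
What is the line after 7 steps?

11111111111111101

11111111111111101
00000000000000111
11111111111111101  (repeats step 1; period 2)
step 7: 11111111111111101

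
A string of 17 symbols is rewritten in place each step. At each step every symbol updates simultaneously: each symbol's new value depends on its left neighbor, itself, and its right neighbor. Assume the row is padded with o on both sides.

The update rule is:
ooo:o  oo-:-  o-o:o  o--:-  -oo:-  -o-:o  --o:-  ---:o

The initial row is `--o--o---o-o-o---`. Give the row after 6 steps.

step 1: --o--o-o-ooooo-o-
step 2: --o--oooo-ooo-ooo
step 3: --o---oo-o-o-o-oo
step 4: --o-o---ooooooo-o
step 5: --ooo-o--ooooo-o-
step 6: ---o-oo---ooo-ooo

---o-oo---ooo-ooo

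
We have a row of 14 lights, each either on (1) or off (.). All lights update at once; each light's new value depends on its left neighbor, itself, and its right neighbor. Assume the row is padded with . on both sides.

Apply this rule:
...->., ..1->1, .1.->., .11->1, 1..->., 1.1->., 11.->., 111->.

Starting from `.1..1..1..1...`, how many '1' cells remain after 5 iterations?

2

1..1..1..1....
..1..1..1.....
.1..1..1......
1..1..1.......
..1..1........
count of 1: 2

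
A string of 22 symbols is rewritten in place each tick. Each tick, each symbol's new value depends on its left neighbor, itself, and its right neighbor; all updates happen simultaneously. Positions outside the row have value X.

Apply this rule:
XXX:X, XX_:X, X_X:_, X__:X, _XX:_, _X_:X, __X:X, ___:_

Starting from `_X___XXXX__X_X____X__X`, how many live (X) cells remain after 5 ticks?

tick 1: _XX_X_XXXXXX_XX__XXXX_
tick 2: __X_X__XXXXX__XXX_XXX_
tick 3: XXX_XXX_XXXXXX_XX__XX_
tick 4: XXX__XX__XXXXX__XXX_X_
tick 5: XXXXX_XXX_XXXXXX_XX_X_
count of X: 17

17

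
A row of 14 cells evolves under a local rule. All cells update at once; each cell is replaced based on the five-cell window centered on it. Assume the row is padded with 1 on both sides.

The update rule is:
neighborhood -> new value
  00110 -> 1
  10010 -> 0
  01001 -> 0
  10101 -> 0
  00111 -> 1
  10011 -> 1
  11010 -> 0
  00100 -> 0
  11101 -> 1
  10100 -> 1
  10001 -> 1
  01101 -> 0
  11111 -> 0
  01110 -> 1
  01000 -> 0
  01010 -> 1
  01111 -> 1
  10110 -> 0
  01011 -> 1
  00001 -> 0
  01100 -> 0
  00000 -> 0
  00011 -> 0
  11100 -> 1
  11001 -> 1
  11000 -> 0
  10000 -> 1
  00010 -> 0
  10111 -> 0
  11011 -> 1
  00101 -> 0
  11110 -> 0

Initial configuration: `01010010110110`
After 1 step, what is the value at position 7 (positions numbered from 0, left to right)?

00110001001001
position 7 holds 1

1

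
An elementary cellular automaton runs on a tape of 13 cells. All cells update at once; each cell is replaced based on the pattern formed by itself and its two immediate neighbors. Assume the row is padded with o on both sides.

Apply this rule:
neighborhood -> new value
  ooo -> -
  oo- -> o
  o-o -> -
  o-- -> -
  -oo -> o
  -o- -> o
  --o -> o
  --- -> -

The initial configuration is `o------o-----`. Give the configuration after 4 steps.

o--ooo-o-ooo-

step 1: o-----oo----o
step 2: o----ooo---oo
step 3: o---oo-o--oo-
step 4: o--ooo-o-ooo-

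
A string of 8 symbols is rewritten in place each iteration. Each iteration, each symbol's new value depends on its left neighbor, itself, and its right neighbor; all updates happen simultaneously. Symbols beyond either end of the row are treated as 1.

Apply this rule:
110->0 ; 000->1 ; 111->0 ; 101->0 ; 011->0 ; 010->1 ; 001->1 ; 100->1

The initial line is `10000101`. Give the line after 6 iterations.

00000011

01111100
00000011
11111100
00000011  (repeats iteration 2; period 2)
iteration 6: 00000011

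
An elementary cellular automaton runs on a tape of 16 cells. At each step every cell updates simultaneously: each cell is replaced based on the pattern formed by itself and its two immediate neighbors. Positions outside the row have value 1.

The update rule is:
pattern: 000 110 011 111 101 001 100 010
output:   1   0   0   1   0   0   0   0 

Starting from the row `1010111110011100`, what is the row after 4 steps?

0000111111100010

step 1: 0000011100001000
step 2: 0111001001100010
step 3: 0010000000001000
step 4: 0000111111100010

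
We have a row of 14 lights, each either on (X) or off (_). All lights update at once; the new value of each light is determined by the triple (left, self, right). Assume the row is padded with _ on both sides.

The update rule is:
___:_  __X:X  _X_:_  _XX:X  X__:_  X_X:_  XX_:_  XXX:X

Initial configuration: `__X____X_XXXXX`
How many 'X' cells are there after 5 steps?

step 1: _X____X__XXXX_
step 2: X____X__XXXX__
step 3: ____X__XXXX___
step 4: ___X__XXXX____
step 5: __X__XXXX_____
count of X: 5

5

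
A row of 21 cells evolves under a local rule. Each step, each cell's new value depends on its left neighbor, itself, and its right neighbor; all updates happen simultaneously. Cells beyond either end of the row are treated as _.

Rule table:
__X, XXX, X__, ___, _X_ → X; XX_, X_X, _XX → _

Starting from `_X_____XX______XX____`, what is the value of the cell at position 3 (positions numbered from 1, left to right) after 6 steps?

X

XXXXXXX__XXXXXX__XXXX
_XXXXX_XX_XXXX_XX_XX_
X_XXX______XX_______X
X__X_XXXXXX__XXXXXXXX
XXXX__XXXX_XX_XXXXXX_
_XX_XX_XX______XXXX_X
position 3 holds X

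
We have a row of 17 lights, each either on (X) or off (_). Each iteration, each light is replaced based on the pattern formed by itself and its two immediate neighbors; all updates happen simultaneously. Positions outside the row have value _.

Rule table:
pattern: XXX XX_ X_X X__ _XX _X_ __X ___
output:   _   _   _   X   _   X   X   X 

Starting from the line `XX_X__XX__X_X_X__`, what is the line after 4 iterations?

___XXX__XXX_X_XXX
XXX___XX____X____
___XXX__XXXXXXXXX
XXX___XX_________

XXX___XX_________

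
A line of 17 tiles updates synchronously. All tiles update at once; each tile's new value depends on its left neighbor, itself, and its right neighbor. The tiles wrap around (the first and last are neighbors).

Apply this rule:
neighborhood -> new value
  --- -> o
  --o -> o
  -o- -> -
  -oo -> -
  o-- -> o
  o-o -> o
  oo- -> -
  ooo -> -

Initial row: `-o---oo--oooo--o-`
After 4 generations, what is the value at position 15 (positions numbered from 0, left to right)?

o

o-ooo--oo----oo-o
-o---oo--oooo--o-  (repeats generation 0; period 2)
generation 4: -o---oo--oooo--o-
position 15 holds o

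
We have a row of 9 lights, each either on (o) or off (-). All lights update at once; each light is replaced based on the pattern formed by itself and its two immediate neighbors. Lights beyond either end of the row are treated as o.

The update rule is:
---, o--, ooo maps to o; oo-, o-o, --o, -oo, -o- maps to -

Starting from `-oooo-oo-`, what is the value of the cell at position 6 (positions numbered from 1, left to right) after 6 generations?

-

--oo-----
o---oooo-
-oo--oo--
---o---o-
oo--oo---
o-o---oo-
position 6 holds -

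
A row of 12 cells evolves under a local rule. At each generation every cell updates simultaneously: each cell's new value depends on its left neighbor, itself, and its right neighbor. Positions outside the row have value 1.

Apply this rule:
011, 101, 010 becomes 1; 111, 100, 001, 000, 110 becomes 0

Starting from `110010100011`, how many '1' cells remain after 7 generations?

000011100010
000010000011
000010000010
000010000011  (repeats generation 2; period 2)
generation 7: 000010000010
count of 1: 2

2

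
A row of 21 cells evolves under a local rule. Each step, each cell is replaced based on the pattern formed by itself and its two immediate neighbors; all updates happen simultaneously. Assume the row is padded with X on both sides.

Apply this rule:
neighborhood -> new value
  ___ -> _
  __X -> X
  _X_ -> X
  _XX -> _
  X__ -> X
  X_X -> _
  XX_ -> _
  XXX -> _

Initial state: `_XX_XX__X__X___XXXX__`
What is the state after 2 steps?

step 1: ______XXXXXXX_X____XX
step 2: X____X________XX__X__

X____X________XX__X__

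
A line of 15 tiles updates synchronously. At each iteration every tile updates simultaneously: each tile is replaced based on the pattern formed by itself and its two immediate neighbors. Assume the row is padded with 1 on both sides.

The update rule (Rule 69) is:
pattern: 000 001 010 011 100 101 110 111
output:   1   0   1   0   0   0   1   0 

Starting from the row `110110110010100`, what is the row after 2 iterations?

iteration 1: 010010010010100
iteration 2: 010010010010100

010010010010100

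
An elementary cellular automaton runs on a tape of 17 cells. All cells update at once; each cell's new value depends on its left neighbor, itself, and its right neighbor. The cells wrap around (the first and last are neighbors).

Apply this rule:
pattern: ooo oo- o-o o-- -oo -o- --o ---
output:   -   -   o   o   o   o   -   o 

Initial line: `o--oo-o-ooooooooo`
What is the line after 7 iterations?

oo-ooooo-o-----oo

iteration 1: -o-o-oooo--------
iteration 2: -ooooo---oooooooo
iteration 3: oo----oo-o-------
iteration 4: o-ooo-o-oooooooo-
iteration 5: ooo--oooo-------o
iteration 6: ---o-o---oooooo-o
iteration 7: oo-ooooo-o-----oo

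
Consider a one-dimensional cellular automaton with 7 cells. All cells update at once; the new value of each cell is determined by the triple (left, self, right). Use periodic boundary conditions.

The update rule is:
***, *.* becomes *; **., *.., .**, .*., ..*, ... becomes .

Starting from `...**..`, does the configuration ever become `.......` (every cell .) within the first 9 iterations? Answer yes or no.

iteration 1: .......
all cells are . at iteration 1

yes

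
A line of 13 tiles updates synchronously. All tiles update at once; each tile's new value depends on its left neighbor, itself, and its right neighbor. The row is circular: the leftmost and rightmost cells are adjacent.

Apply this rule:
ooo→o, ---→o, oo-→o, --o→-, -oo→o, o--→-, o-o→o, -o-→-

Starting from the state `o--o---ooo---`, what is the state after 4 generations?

-----o-ooo-o-
oooo--ooooo--
oooo--ooooo--  (fixed point — unchanged through generation 4)

oooo--ooooo--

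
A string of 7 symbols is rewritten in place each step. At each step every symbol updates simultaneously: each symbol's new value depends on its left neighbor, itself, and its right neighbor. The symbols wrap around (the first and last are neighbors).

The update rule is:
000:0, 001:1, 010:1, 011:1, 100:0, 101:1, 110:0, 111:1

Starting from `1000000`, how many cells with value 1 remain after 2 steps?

step 1: 1000001
step 2: 0000011
count of 1: 2

2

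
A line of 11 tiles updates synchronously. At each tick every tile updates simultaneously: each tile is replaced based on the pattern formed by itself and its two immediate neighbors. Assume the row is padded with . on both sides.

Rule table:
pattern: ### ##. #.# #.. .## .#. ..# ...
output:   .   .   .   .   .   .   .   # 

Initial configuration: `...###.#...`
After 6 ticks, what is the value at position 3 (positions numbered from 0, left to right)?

tick 1: ##.......##
tick 2: ...#####...
tick 3: ##.......##  (repeats tick 1; period 2)
tick 6: ...#####...
position 3 holds #

#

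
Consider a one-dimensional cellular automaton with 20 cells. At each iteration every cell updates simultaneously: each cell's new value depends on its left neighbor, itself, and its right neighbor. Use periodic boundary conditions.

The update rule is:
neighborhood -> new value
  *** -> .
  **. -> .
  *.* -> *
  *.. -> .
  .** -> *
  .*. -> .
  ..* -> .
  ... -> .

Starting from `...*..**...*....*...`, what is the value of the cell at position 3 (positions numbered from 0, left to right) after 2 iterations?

......*.............
....................
position 3 holds .

.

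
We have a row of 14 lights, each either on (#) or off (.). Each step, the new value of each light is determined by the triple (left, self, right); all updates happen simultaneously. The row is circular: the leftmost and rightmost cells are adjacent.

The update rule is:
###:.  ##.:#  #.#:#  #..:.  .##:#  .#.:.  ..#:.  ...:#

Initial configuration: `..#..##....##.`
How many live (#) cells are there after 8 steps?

#....##.##.##.
..##.#########
..####.......#
..#..#.#####..
#.....##...#.#
#.###.##.#..##
###.#####...#.
#.###...#.#..#
count of #: 7

7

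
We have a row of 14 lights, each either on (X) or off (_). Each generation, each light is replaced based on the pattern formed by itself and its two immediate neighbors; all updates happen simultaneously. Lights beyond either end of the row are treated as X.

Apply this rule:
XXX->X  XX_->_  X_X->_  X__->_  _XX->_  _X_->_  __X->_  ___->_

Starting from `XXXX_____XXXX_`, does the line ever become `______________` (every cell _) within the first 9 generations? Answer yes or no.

yes

XXX_______XX__
XX____________
X_____________
______________
all cells are _ at generation 4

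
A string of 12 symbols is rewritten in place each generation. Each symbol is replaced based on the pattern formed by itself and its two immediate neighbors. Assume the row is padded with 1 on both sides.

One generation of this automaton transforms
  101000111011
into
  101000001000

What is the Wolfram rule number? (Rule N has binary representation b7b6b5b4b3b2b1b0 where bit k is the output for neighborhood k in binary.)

position 7: 111 → 0  (bit 7 = 0)
position 0: 110 → 1  (bit 6 = 1)
position 1: 101 → 0  (bit 5 = 0)
position 3: 100 → 0  (bit 4 = 0)
position 6: 011 → 0  (bit 3 = 0)
position 2: 010 → 1  (bit 2 = 1)
position 5: 001 → 0  (bit 1 = 0)
position 4: 000 → 0  (bit 0 = 0)
bits b7..b0 = 01000100 = 68

68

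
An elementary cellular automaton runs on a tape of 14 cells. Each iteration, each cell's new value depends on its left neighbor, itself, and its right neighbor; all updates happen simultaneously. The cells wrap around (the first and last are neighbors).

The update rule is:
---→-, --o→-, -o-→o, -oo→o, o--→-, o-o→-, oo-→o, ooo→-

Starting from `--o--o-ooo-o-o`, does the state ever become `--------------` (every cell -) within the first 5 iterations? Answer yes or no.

iteration 1: --o--o-o-o-o-o
iteration 2: --o--o-o-o-o-o  (fixed point — unchanged through iteration 5)
iteration 5 is --o--o-o-o-o-o, still not uniform -

no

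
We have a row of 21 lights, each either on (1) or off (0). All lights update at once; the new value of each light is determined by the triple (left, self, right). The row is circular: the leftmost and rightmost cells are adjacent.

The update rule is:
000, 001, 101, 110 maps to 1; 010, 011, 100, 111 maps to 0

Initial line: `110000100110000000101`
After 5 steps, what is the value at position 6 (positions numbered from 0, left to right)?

010111001010111111010
101001010101000001100
010010101010011110101
100101010100100011010
001010101001001101101
position 6 holds 1

1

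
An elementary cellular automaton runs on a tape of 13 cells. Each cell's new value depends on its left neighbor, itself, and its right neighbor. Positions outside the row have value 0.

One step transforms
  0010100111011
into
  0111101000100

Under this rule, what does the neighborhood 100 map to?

0

At position 5 the neighborhood is 100; the next row has 0 there.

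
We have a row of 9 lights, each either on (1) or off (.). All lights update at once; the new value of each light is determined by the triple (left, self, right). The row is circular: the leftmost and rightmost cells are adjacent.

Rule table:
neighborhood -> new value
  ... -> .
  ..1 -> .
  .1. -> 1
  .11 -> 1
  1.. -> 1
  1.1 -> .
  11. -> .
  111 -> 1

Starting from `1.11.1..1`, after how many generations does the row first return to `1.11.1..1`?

generation 1: ..1..11.1
generation 2: 1.11.1..1

2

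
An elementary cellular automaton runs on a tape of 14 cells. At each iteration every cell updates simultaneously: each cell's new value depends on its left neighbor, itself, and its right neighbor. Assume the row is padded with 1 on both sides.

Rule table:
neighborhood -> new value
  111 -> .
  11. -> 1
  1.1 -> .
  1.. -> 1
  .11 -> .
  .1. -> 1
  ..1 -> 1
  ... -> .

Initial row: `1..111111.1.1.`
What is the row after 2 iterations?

111.....1.1.1.
..11...11.1.1.

..11...11.1.1.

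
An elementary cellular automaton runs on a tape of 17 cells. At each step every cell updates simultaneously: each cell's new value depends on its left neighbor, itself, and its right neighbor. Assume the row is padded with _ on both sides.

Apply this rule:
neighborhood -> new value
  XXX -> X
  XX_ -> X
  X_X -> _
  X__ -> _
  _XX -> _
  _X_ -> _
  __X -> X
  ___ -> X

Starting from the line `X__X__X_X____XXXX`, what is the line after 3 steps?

__X__X____XXX_XXX
XX__X__XXX_XX__XX
_X_X__X_XX__X_X_X

_X_X__X_XX__X_X_X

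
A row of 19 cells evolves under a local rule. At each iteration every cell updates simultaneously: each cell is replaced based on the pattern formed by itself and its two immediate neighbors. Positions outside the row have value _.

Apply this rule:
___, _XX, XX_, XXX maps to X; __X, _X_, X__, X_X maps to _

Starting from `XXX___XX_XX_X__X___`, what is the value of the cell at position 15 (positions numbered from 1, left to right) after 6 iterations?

X

XXX_X_XX_XX______XX
XXX___XX_XX_XXXX_XX
XXX_X_XX_XX_XXXX_XX
XXX___XX_XX_XXXX_XX  (repeats iteration 2; period 2)
iteration 6: XXX___XX_XX_XXXX_XX
position 15 holds X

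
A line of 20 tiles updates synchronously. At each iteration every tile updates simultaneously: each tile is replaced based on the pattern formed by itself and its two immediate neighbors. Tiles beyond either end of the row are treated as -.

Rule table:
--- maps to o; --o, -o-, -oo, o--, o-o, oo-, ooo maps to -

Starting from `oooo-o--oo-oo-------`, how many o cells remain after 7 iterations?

--------------oooooo
ooooooooooooo-------
--------------oooooo  (repeats iteration 1; period 2)
iteration 7: --------------oooooo
count of o: 6

6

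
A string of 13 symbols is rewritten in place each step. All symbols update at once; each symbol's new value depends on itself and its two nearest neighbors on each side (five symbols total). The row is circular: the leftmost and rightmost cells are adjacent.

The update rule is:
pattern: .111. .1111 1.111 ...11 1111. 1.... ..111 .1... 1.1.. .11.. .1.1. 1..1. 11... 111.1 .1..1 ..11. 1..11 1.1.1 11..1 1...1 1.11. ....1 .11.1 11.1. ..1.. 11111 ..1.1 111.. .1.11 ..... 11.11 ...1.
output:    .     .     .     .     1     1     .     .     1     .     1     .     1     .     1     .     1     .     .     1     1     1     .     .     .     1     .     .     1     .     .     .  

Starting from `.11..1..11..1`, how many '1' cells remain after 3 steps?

4

11....11.....
..111...11.1.
1....11....1.
count of 1: 4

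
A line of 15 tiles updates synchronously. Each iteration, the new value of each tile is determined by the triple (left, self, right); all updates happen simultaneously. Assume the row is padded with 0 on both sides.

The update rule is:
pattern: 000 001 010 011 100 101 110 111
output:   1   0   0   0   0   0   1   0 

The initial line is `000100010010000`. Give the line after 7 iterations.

iteration 1: 110001000000111
iteration 2: 010100011110001
iteration 3: 000001000010100
iteration 4: 111100011000001
iteration 5: 000101001011100
iteration 6: 110000000000101
iteration 7: 010111111110000

010111111110000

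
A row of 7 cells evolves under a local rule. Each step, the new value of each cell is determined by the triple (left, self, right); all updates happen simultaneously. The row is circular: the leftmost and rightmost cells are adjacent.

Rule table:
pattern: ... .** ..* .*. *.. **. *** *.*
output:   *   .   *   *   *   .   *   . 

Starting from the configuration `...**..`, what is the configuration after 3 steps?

*......

***..**
**.**.*
*......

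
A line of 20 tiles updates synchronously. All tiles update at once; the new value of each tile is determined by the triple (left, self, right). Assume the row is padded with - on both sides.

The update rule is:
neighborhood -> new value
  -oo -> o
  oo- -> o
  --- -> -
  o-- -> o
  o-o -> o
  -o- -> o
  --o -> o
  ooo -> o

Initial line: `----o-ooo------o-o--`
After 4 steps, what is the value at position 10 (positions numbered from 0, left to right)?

o

---ooooooo----ooooo-
--ooooooooo--ooooooo
-ooooooooooooooooooo
oooooooooooooooooooo
position 10 holds o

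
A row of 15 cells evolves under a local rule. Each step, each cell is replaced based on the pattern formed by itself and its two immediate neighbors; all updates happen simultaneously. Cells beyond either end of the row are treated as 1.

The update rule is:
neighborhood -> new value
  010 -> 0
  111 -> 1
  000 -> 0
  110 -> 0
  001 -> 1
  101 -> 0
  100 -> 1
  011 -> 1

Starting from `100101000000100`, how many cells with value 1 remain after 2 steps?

7

011000100001011
010101010010011
count of 1: 7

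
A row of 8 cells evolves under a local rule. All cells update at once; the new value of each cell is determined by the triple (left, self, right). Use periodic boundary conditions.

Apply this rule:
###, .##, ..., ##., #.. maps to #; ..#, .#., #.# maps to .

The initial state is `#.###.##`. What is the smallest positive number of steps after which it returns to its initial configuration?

#.###.##

1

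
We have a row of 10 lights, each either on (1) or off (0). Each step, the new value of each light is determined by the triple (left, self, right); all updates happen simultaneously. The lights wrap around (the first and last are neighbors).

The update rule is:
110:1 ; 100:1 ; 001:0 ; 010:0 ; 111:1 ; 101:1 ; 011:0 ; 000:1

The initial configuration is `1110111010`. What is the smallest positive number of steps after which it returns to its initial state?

0111011101
1011101110
0101110111
1010111011
1101011101
1110101110
0111010111
1011101011
1101110101
1110111010

10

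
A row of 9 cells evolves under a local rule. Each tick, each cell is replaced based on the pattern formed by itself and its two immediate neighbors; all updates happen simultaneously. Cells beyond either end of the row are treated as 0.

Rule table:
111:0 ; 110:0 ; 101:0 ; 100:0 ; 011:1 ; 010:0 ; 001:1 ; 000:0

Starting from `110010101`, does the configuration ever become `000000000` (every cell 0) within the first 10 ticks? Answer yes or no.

yes

100100000
001000000
010000000
100000000
000000000
all cells are 0 at tick 5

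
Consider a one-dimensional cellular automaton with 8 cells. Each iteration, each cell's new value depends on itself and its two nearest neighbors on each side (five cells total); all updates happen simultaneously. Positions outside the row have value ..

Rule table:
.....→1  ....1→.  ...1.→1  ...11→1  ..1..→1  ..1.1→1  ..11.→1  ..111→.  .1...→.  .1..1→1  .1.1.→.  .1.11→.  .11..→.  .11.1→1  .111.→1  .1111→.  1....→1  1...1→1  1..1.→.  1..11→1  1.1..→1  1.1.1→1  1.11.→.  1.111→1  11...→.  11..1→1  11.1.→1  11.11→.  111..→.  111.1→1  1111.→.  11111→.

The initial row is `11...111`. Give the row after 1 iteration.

1..11.1.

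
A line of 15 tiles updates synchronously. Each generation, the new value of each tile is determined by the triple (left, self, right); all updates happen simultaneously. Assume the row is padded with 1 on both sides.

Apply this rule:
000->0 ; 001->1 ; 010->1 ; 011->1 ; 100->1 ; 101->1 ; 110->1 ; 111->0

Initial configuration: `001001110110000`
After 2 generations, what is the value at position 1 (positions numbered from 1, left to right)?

0

generation 1: 111111011111001
generation 2: 000001110001111
position 1 holds 0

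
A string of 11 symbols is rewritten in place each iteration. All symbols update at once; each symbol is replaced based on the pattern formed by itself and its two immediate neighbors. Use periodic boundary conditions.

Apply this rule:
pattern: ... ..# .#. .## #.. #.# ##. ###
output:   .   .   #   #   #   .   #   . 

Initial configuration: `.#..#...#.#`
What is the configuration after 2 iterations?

.##.##..#.#
.##.###.#.#

.##.###.#.#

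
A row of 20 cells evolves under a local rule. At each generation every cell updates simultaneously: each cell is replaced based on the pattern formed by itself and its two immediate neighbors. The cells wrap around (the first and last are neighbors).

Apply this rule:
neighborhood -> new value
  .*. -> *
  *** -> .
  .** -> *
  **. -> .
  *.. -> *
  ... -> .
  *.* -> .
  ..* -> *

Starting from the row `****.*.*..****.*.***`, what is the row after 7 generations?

.........*.**...*.*.

.....*.****....*.*..
....**.*...*..**.**.
...**..**.*****..*.*
*.**.***..*....***.*
..*..*..****..**...*
*********...***.*.**
.........*.**...*.*.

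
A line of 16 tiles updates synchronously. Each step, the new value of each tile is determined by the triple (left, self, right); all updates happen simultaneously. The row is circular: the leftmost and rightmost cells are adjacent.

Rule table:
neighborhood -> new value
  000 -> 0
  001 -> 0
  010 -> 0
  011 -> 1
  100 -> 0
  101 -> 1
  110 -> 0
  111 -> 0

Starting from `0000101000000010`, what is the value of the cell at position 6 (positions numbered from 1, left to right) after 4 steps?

0000010000000000
0000000000000000
0000000000000000  (fixed point — unchanged through step 4)
position 6 holds 0

0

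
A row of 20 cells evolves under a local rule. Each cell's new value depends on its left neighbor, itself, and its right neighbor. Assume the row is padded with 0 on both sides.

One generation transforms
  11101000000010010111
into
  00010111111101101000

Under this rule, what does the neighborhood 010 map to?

0

At position 4 the neighborhood is 010; the next row has 0 there.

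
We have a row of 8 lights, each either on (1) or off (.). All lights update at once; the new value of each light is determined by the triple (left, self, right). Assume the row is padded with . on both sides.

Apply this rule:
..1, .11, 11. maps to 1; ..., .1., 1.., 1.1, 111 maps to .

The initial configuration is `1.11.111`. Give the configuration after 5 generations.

..11.1.1
.111....
11.1....
11......
11......

11......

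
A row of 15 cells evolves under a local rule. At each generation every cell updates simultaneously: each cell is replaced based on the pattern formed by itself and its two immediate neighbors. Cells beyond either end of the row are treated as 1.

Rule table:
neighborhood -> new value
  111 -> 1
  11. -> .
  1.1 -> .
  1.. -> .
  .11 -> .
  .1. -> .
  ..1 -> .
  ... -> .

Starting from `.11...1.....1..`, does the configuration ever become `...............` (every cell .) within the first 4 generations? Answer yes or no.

...............
all cells are . at generation 1

yes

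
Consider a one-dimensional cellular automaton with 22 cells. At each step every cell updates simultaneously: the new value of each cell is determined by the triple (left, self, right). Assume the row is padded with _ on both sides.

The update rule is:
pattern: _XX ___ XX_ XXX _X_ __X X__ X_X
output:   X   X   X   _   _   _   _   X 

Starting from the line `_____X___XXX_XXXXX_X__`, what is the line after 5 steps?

X_X_X_XXX___XXXXXXX__X

XXXX___X_X_XXX___XX__X
X__X_X__X_XX_X_X_XX___
____X____XXXX_X_XXX_XX
XXX___XX_X__XX_XX_XXXX
X_X_X_XXX___XXXXXXX__X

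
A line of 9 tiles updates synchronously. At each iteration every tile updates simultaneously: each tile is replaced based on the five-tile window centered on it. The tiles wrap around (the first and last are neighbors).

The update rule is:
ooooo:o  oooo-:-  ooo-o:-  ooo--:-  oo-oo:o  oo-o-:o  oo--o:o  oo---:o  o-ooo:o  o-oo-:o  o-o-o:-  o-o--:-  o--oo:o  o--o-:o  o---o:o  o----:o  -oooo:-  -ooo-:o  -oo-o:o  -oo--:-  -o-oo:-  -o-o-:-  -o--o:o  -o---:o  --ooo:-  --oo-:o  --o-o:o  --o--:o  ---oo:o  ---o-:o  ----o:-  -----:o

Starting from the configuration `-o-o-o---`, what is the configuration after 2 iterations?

oo----oo-
o-oo-oooo

o-oo-oooo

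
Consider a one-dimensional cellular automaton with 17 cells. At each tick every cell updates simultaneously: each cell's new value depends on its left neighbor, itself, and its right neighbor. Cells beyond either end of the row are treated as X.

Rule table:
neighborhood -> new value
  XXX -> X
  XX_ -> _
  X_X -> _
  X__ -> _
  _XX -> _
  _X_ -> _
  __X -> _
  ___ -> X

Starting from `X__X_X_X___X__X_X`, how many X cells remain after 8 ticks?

_________X_______
_XXXXXXX___XXXXX_
__XXXXX__X__XXX__
___XXX_______X___
_X__X__XXXXX___X_
________XXX__X___
_XXXXXX__X_____X_
__XXXX_____XXX___
count of X: 7

7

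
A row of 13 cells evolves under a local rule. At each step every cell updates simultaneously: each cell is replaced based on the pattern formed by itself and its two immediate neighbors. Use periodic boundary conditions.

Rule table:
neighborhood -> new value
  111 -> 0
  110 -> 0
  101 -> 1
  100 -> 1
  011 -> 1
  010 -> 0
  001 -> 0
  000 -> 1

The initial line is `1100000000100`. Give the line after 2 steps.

0110000001001

1011111110010
0110000001001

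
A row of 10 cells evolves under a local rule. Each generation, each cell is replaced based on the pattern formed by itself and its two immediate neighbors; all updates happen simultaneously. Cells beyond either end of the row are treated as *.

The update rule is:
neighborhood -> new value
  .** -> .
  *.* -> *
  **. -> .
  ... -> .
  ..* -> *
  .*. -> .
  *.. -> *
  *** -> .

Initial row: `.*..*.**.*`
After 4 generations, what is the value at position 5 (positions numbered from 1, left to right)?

*.**.*..*.
.*..*.**.*  (repeats generation 0; period 2)
generation 4: .*..*.**.*
position 5 holds *

*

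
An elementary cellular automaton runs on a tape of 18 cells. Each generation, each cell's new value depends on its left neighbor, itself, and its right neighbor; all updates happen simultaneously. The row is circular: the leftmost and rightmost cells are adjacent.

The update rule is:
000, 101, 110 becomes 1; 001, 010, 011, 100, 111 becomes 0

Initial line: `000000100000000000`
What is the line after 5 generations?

111110001111111111
000010100000000000
111001001111111111
001000000000000000
100011111111111111

100011111111111111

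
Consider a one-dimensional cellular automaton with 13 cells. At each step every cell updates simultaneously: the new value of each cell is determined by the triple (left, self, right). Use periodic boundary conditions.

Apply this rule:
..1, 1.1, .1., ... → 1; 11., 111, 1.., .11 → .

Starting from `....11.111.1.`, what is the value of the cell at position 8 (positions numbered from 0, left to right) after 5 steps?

1

step 1: 1111..1...11.
step 2: .....11.11..1
step 3: .1111..1...11
step 4: 1.....11.11..
step 5: 1.1111..1...1
position 8 holds 1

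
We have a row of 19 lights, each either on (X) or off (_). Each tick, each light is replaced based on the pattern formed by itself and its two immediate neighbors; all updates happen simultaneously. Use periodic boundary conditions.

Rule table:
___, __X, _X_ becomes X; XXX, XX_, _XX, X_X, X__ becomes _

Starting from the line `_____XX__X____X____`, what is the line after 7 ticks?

XXXXX___XX_XXXX_XXX
______XX___________
XXXXXX___XXXXXXXXXX
_______XX__________
XXXXXXX___XXXXXXXXX
________XX_________
XXXXXXXX___XXXXXXXX

XXXXXXXX___XXXXXXXX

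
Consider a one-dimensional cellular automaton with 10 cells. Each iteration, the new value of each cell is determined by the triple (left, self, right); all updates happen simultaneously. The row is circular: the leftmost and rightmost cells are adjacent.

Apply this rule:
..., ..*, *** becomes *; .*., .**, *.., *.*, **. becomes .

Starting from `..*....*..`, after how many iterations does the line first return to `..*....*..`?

3

iteration 1: **..***..*
iteration 2: *..*.*..*.
iteration 3: ..*....*..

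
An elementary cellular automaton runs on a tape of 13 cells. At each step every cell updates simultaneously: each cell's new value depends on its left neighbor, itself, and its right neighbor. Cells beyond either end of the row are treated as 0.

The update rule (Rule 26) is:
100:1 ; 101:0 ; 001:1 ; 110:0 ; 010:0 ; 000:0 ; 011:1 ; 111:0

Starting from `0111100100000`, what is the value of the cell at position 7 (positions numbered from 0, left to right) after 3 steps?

1100011010000
1010110001000
0000101010100
position 7 holds 0

0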